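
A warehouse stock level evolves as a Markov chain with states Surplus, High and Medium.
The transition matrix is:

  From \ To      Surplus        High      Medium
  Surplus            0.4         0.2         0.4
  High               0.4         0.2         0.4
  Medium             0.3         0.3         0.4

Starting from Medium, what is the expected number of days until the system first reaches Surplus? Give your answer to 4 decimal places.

3.0556

Let t(s) be the expected number of days to first reach Surplus from state s, with t(Surplus) = 0. Conditioning on the first day:
t(High) = 1 + 0.2·t(High) + 0.4·t(Medium)
t(Medium) = 1 + 0.3·t(High) + 0.4·t(Medium)
Solving: t(High) = 2.7778, t(Medium) = 3.0556.
Expected days from Medium to Surplus: 3.0556.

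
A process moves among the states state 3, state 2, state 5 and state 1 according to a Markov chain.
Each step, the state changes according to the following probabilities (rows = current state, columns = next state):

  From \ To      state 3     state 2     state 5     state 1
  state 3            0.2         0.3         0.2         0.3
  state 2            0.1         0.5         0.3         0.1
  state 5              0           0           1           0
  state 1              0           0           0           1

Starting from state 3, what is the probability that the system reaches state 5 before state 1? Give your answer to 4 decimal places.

0.5135

Let h(s) be the probability of absorption at state 5 starting from transient state s. Then h(state 5) = 1 and h(state 1) = 0. By first-step analysis:
h(state 3) = 0.2·h(state 3) + 0.3·h(state 2) + 0.2·1 + 0.3·0
h(state 2) = 0.1·h(state 3) + 0.5·h(state 2) + 0.3·1 + 0.1·0
Solving: h(state 3) = 0.5135, h(state 2) = 0.7027.
Starting from state 3, the probability is 0.5135.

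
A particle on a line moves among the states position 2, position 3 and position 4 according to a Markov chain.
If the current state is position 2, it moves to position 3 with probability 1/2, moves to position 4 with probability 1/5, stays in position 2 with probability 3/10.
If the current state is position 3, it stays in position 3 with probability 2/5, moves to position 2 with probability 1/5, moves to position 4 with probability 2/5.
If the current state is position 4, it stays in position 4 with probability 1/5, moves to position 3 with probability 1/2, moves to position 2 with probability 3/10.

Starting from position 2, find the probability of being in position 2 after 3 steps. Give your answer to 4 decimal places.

0.2550

Propagate the distribution vector 3 steps from position 2.
After 0 steps: (1.0000, 0.0000, 0.0000)
After 1 step: (0.3000, 0.5000, 0.2000)
After 2 steps: (0.2500, 0.4500, 0.3000)
After 3 steps: (0.2550, 0.4550, 0.2900)
P(in position 2 after 3 steps) = 0.2550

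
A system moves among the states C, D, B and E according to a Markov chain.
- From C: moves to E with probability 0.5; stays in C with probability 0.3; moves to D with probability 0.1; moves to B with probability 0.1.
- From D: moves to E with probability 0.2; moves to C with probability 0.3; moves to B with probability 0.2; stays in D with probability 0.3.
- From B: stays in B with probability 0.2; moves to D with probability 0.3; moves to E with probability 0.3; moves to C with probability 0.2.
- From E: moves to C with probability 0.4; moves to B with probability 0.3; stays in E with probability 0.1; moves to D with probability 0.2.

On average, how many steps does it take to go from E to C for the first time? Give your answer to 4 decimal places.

Let t(s) be the expected number of steps to first reach C from state s, with t(C) = 0. Conditioning on the first step:
t(D) = 1 + 0.3·t(D) + 0.2·t(B) + 0.2·t(E)
t(B) = 1 + 0.3·t(D) + 0.2·t(B) + 0.3·t(E)
t(E) = 1 + 0.2·t(D) + 0.3·t(B) + 0.1·t(E)
Solving: t(D) = 3.3538, t(B) = 3.6615, t(E) = 3.0769.
Expected steps from E to C: 3.0769.

3.0769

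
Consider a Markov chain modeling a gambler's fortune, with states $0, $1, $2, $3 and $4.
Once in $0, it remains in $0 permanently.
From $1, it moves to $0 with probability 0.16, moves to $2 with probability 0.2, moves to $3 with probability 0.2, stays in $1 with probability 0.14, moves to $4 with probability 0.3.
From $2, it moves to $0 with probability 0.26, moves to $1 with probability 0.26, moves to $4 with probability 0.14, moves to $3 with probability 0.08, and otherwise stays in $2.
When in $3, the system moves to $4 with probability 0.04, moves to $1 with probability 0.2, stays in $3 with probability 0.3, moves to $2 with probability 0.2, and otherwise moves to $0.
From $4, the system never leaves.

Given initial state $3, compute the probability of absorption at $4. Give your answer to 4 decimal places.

Let h(s) be the probability of absorption at $4 starting from transient state s. Then h($4) = 1 and h($0) = 0. By first-step analysis:
h($1) = 0.16·0 + 0.14·h($1) + 0.2·h($2) + 0.2·h($3) + 0.3·1
h($2) = 0.26·0 + 0.26·h($1) + 0.26·h($2) + 0.08·h($3) + 0.14·1
h($3) = 0.26·0 + 0.2·h($1) + 0.2·h($2) + 0.3·h($3) + 0.04·1
Solving: h($1) = 0.5179, h($2) = 0.4059, h($3) = 0.3211.
Starting from $3, the probability is 0.3211.

0.3211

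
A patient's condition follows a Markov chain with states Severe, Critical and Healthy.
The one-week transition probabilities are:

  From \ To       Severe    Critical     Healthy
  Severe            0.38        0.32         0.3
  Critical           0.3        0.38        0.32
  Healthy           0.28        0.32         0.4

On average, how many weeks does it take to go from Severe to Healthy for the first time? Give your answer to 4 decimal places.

3.2594

Let t(s) be the expected number of weeks to first reach Healthy from state s, with t(Healthy) = 0. Conditioning on the first week:
t(Severe) = 1 + 0.38·t(Severe) + 0.32·t(Critical)
t(Critical) = 1 + 0.3·t(Severe) + 0.38·t(Critical)
Solving: t(Severe) = 3.2594, t(Critical) = 3.1900.
Expected weeks from Severe to Healthy: 3.2594.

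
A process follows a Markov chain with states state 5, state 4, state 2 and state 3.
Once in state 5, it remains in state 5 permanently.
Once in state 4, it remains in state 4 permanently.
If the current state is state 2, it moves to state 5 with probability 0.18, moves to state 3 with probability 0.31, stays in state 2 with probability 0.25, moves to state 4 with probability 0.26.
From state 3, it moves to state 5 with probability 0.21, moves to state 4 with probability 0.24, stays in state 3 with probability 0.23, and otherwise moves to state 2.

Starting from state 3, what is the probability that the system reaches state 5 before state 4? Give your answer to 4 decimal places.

0.4497

Let h(s) be the probability of absorption at state 5 starting from transient state s. Then h(state 5) = 1 and h(state 4) = 0. By first-step analysis:
h(state 2) = 0.18·1 + 0.26·0 + 0.25·h(state 2) + 0.31·h(state 3)
h(state 3) = 0.21·1 + 0.24·0 + 0.32·h(state 2) + 0.23·h(state 3)
Solving: h(state 2) = 0.4259, h(state 3) = 0.4497.
Starting from state 3, the probability is 0.4497.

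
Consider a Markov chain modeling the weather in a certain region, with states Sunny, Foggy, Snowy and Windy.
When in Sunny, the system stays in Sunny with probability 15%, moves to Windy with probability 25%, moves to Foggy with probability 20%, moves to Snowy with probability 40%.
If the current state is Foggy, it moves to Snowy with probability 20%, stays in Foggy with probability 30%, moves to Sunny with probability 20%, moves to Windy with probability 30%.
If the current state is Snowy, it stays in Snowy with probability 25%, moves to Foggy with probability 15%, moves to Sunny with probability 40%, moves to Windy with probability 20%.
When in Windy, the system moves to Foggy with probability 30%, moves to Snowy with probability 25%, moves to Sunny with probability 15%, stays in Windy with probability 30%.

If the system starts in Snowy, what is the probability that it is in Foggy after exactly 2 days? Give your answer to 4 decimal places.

0.2225

Propagate the distribution vector 2 days from Snowy.
After 0 days: (0.0000, 0.0000, 1.0000, 0.0000)
After 1 day: (0.4000, 0.1500, 0.2500, 0.2000)
After 2 days: (0.2200, 0.2225, 0.3025, 0.2550)
P(in Foggy after 2 days) = 0.2225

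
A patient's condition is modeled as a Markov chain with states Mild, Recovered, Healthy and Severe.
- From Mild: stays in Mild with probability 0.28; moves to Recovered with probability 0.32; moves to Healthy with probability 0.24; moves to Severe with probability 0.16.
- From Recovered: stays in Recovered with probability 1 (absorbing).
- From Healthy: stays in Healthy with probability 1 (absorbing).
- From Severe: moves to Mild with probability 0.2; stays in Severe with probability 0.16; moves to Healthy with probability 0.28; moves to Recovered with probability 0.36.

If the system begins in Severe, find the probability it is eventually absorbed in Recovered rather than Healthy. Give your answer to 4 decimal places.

0.5642

Let h(s) be the probability of absorption at Recovered starting from transient state s. Then h(Recovered) = 1 and h(Healthy) = 0. By first-step analysis:
h(Mild) = 0.28·h(Mild) + 0.32·1 + 0.24·0 + 0.16·h(Severe)
h(Severe) = 0.2·h(Mild) + 0.36·1 + 0.28·0 + 0.16·h(Severe)
Solving: h(Mild) = 0.5698, h(Severe) = 0.5642.
Starting from Severe, the probability is 0.5642.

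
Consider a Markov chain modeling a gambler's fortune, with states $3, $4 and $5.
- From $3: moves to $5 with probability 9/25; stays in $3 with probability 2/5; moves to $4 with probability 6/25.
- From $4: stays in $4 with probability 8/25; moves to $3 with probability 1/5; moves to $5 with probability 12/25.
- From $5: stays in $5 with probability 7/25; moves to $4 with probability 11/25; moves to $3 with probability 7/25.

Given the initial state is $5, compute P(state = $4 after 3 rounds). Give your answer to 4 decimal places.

0.3446

Propagate the distribution vector 3 rounds from $5.
After 0 rounds: (0.0000, 0.0000, 1.0000)
After 1 round: (0.2800, 0.4400, 0.2800)
After 2 rounds: (0.2784, 0.3312, 0.3904)
After 3 rounds: (0.2869, 0.3446, 0.3685)
P(in $4 after 3 rounds) = 0.3446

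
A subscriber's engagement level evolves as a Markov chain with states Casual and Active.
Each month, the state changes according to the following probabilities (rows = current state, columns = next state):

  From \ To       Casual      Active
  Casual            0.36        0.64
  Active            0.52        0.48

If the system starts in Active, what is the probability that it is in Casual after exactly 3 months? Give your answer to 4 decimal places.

0.4501

Propagate the distribution vector 3 months from Active.
After 0 months: (0.0000, 1.0000)
After 1 month: (0.5200, 0.4800)
After 2 months: (0.4368, 0.5632)
After 3 months: (0.4501, 0.5499)
P(in Casual after 3 months) = 0.4501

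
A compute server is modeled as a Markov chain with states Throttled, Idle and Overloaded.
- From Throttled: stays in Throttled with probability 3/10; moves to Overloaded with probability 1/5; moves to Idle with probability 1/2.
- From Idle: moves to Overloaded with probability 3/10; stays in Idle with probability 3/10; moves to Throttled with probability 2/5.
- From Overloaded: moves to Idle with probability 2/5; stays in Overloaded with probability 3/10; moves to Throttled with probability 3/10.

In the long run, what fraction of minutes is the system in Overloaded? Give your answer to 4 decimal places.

0.2661

Let the stationary distribution be π with π = πP and π_1 + π_2 + π_3 = 1.
π_1 = 0.3·π_1 + 0.4·π_2 + 0.3·π_3
π_2 = 0.5·π_1 + 0.3·π_2 + 0.4·π_3
Solving with the normalization constraint gives π = (0.3394, 0.3945, 0.2661).
So the stationary probability of Overloaded is 0.2661.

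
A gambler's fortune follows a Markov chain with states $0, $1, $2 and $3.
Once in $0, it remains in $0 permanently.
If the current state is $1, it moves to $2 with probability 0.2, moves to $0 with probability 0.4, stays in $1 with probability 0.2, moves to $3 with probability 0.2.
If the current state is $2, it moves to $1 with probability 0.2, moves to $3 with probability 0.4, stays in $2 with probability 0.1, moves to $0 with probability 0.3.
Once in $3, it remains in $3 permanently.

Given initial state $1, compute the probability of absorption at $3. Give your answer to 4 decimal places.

0.3824

Let h(s) be the probability of absorption at $3 starting from transient state s. Then h($3) = 1 and h($0) = 0. By first-step analysis:
h($1) = 0.4·0 + 0.2·h($1) + 0.2·h($2) + 0.2·1
h($2) = 0.3·0 + 0.2·h($1) + 0.1·h($2) + 0.4·1
Solving: h($1) = 0.3824, h($2) = 0.5294.
Starting from $1, the probability is 0.3824.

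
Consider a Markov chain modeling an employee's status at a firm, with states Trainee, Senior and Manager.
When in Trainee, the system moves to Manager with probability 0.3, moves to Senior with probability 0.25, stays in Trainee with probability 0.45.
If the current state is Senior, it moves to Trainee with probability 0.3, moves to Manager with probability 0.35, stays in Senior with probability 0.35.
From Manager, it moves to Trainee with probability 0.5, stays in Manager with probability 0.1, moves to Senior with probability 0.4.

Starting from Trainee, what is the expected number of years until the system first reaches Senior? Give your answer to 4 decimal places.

3.4783

Let t(s) be the expected number of years to first reach Senior from state s, with t(Senior) = 0. Conditioning on the first year:
t(Trainee) = 1 + 0.45·t(Trainee) + 0.3·t(Manager)
t(Manager) = 1 + 0.5·t(Trainee) + 0.1·t(Manager)
Solving: t(Trainee) = 3.4783, t(Manager) = 3.0435.
Expected years from Trainee to Senior: 3.4783.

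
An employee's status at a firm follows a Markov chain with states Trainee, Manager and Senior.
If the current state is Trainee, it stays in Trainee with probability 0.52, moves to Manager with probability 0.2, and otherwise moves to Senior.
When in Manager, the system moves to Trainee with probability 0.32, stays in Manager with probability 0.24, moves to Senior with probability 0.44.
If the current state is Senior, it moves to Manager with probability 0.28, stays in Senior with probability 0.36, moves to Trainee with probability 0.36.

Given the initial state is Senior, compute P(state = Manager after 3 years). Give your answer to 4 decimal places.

Propagate the distribution vector 3 years from Senior.
After 0 years: (0.0000, 0.0000, 1.0000)
After 1 year: (0.3600, 0.2800, 0.3600)
After 2 years: (0.4064, 0.2400, 0.3536)
After 3 years: (0.4154, 0.2379, 0.3467)
P(in Manager after 3 years) = 0.2379

0.2379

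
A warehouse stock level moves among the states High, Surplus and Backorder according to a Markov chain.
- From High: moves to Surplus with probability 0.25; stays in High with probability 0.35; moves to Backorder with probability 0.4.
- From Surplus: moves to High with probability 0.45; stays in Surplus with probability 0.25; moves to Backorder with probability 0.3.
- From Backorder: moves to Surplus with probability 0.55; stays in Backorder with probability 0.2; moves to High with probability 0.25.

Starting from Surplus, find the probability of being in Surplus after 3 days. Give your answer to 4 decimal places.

Propagate the distribution vector 3 days from Surplus.
After 0 days: (0.0000, 1.0000, 0.0000)
After 1 day: (0.4500, 0.2500, 0.3000)
After 2 days: (0.3450, 0.3400, 0.3150)
After 3 days: (0.3525, 0.3445, 0.3030)
P(in Surplus after 3 days) = 0.3445

0.3445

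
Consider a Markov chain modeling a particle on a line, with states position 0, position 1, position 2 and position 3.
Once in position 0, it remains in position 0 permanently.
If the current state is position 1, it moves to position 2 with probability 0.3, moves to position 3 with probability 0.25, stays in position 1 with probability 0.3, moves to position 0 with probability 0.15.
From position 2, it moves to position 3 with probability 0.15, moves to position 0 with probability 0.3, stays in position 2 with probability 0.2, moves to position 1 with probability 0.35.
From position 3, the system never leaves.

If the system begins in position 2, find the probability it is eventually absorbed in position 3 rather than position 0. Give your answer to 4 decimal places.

Let h(s) be the probability of absorption at position 3 starting from transient state s. Then h(position 3) = 1 and h(position 0) = 0. By first-step analysis:
h(position 1) = 0.15·0 + 0.3·h(position 1) + 0.3·h(position 2) + 0.25·1
h(position 2) = 0.3·0 + 0.35·h(position 1) + 0.2·h(position 2) + 0.15·1
Solving: h(position 1) = 0.5385, h(position 2) = 0.4231.
Starting from position 2, the probability is 0.4231.

0.4231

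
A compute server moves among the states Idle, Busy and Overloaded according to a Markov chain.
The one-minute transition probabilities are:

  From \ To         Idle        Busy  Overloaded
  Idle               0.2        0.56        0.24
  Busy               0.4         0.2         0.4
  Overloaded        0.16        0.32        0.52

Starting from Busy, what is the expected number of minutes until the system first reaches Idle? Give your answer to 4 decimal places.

Let t(s) be the expected number of minutes to first reach Idle from state s, with t(Idle) = 0. Conditioning on the first minute:
t(Busy) = 1 + 0.2·t(Busy) + 0.4·t(Overloaded)
t(Overloaded) = 1 + 0.32·t(Busy) + 0.52·t(Overloaded)
Solving: t(Busy) = 3.4375, t(Overloaded) = 4.3750.
Expected minutes from Busy to Idle: 3.4375.

3.4375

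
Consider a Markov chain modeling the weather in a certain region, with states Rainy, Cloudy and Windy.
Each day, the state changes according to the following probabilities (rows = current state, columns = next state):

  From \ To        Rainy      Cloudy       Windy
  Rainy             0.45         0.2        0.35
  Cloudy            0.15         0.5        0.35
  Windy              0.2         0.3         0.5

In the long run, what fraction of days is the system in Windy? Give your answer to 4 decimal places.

0.4118

Let the stationary distribution be π with π = πP and π_1 + π_2 + π_3 = 1.
π_1 = 0.45·π_1 + 0.15·π_2 + 0.2·π_3
π_2 = 0.2·π_1 + 0.5·π_2 + 0.3·π_3
Solving with the normalization constraint gives π = (0.2437, 0.3445, 0.4118).
So the stationary probability of Windy is 0.4118.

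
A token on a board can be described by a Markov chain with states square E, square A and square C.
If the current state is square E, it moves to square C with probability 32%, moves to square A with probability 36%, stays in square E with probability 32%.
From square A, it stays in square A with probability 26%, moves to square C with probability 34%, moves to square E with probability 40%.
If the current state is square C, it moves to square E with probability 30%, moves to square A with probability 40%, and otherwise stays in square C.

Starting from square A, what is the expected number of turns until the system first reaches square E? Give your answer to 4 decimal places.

2.7225

Let t(s) be the expected number of turns to first reach square E from state s, with t(square E) = 0. Conditioning on the first turn:
t(square A) = 1 + 0.26·t(square A) + 0.34·t(square C)
t(square C) = 1 + 0.4·t(square A) + 0.3·t(square C)
Solving: t(square A) = 2.7225, t(square C) = 2.9843.
Expected turns from square A to square E: 2.7225.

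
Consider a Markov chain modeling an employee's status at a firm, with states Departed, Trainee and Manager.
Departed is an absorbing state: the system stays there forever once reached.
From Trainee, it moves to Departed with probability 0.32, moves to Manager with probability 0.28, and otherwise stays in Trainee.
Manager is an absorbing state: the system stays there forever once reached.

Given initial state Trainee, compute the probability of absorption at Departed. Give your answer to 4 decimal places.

0.5333

Let h(s) be the probability of absorption at Departed starting from transient state s. Then h(Departed) = 1 and h(Manager) = 0. By first-step analysis:
h(Trainee) = 0.32·1 + 0.4·h(Trainee) + 0.28·0
Solving: h(Trainee) = 0.5333.
Starting from Trainee, the probability is 0.5333.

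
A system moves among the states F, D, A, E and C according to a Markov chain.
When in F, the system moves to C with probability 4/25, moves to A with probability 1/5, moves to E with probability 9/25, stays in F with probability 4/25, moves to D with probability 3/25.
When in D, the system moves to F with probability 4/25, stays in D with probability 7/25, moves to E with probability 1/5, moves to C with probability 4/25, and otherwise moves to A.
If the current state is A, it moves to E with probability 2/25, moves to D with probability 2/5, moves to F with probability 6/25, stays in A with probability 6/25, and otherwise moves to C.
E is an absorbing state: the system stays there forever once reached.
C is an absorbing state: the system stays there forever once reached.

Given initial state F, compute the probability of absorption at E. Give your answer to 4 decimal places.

0.6648

Let h(s) be the probability of absorption at E starting from transient state s. Then h(E) = 1 and h(C) = 0. By first-step analysis:
h(F) = 0.16·h(F) + 0.12·h(D) + 0.2·h(A) + 0.36·1 + 0.16·0
h(D) = 0.16·h(F) + 0.28·h(D) + 0.2·h(A) + 0.2·1 + 0.16·0
h(A) = 0.24·h(F) + 0.4·h(D) + 0.24·h(A) + 0.08·1 + 0.04·0
Solving: h(F) = 0.6648, h(D) = 0.6009, h(A) = 0.6315.
Starting from F, the probability is 0.6648.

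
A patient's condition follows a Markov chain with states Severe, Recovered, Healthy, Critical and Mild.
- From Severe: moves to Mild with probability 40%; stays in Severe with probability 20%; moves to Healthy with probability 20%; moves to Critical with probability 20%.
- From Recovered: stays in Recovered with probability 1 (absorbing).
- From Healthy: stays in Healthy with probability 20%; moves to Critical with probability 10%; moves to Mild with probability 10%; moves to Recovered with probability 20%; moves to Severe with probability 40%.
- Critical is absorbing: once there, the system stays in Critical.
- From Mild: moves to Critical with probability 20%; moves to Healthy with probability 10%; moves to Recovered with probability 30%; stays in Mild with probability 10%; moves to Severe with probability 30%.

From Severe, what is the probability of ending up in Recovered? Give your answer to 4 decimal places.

Let h(s) be the probability of absorption at Recovered starting from transient state s. Then h(Recovered) = 1 and h(Critical) = 0. By first-step analysis:
h(Severe) = 0.2·h(Severe) + 0.2·h(Healthy) + 0.2·0 + 0.4·h(Mild)
h(Healthy) = 0.4·h(Severe) + 0.2·1 + 0.2·h(Healthy) + 0.1·0 + 0.1·h(Mild)
h(Mild) = 0.3·h(Severe) + 0.3·1 + 0.1·h(Healthy) + 0.2·0 + 0.1·h(Mild)
Solving: h(Severe) = 0.3862, h(Healthy) = 0.5079, h(Mild) = 0.5185.
Starting from Severe, the probability is 0.3862.

0.3862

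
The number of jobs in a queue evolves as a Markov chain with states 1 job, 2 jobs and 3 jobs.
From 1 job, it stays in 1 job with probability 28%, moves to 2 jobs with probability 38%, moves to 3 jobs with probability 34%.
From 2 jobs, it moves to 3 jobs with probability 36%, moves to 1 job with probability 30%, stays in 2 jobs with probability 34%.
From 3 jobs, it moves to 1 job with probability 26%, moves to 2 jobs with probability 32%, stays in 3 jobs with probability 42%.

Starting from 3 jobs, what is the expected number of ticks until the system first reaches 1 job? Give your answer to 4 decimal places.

3.6622

Let t(s) be the expected number of ticks to first reach 1 job from state s, with t(1 job) = 0. Conditioning on the first tick:
t(2 jobs) = 1 + 0.34·t(2 jobs) + 0.36·t(3 jobs)
t(3 jobs) = 1 + 0.32·t(2 jobs) + 0.42·t(3 jobs)
Solving: t(2 jobs) = 3.5127, t(3 jobs) = 3.6622.
Expected ticks from 3 jobs to 1 job: 3.6622.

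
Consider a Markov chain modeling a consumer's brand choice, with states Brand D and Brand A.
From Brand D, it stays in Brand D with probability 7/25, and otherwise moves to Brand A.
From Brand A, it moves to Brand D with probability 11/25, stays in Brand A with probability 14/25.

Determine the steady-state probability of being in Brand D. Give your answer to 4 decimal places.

0.3793

Let the stationary distribution be π with π = πP and π_1 + π_2 = 1.
π_1 = 0.28·π_1 + 0.44·π_2
Solving with the normalization constraint gives π = (0.3793, 0.6207).
So the stationary probability of Brand D is 0.3793.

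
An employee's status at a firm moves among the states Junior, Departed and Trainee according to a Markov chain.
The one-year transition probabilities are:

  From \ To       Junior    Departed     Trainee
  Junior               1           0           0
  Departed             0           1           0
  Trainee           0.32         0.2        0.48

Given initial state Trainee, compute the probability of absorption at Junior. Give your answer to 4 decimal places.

0.6154

Let h(s) be the probability of absorption at Junior starting from transient state s. Then h(Junior) = 1 and h(Departed) = 0. By first-step analysis:
h(Trainee) = 0.32·1 + 0.2·0 + 0.48·h(Trainee)
Solving: h(Trainee) = 0.6154.
Starting from Trainee, the probability is 0.6154.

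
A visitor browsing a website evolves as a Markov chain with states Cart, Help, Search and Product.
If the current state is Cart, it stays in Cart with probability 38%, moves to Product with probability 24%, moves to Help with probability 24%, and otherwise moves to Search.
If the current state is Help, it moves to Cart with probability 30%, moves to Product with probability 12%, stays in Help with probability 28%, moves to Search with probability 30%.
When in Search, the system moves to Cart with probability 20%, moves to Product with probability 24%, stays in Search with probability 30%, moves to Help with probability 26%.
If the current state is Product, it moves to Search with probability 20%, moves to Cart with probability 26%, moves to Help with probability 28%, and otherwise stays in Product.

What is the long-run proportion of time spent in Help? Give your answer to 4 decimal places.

0.2637

Let the stationary distribution be π with π = πP and π_1 + π_2 + π_3 + π_4 = 1.
π_1 = 0.38·π_1 + 0.3·π_2 + 0.2·π_3 + 0.26·π_4
π_2 = 0.24·π_1 + 0.28·π_2 + 0.26·π_3 + 0.28·π_4
π_3 = 0.14·π_1 + 0.3·π_2 + 0.3·π_3 + 0.2·π_4
Solving with the normalization constraint gives π = (0.2916, 0.2637, 0.2321, 0.2126).
So the stationary probability of Help is 0.2637.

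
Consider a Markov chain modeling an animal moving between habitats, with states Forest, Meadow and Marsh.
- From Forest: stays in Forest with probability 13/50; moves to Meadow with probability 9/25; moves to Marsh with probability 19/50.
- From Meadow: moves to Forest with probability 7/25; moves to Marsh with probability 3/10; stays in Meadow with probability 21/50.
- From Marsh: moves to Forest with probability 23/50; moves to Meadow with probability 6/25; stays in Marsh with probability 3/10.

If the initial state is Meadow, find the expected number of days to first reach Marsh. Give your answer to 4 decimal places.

Let t(s) be the expected number of days to first reach Marsh from state s, with t(Marsh) = 0. Conditioning on the first day:
t(Forest) = 1 + 0.26·t(Forest) + 0.36·t(Meadow)
t(Meadow) = 1 + 0.28·t(Forest) + 0.42·t(Meadow)
Solving: t(Forest) = 2.8624, t(Meadow) = 3.1060.
Expected days from Meadow to Marsh: 3.1060.

3.1060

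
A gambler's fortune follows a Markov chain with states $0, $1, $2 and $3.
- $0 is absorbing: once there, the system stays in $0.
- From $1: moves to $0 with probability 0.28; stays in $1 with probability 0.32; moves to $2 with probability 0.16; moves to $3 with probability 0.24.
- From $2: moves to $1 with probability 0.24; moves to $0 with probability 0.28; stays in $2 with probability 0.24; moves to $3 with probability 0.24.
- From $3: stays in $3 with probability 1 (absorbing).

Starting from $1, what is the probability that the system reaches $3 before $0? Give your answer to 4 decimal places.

0.4615

Let h(s) be the probability of absorption at $3 starting from transient state s. Then h($3) = 1 and h($0) = 0. By first-step analysis:
h($1) = 0.28·0 + 0.32·h($1) + 0.16·h($2) + 0.24·1
h($2) = 0.28·0 + 0.24·h($1) + 0.24·h($2) + 0.24·1
Solving: h($1) = 0.4615, h($2) = 0.4615.
Starting from $1, the probability is 0.4615.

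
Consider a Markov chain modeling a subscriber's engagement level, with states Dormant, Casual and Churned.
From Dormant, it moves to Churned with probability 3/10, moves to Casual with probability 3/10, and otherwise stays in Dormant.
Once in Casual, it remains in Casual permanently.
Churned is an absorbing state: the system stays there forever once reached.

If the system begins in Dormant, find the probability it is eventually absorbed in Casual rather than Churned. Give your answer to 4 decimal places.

Let h(s) be the probability of absorption at Casual starting from transient state s. Then h(Casual) = 1 and h(Churned) = 0. By first-step analysis:
h(Dormant) = 0.4·h(Dormant) + 0.3·1 + 0.3·0
Solving: h(Dormant) = 0.5000.
Starting from Dormant, the probability is 0.5000.

0.5000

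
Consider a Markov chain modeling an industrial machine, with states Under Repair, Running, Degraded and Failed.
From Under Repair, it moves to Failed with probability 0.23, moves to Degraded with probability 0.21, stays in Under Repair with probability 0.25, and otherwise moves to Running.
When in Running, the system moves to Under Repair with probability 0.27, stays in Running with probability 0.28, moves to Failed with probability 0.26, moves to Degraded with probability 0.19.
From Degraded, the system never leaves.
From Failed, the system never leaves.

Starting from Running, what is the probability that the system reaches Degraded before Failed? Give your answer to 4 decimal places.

0.4366

Let h(s) be the probability of absorption at Degraded starting from transient state s. Then h(Degraded) = 1 and h(Failed) = 0. By first-step analysis:
h(Under Repair) = 0.25·h(Under Repair) + 0.31·h(Running) + 0.21·1 + 0.23·0
h(Running) = 0.27·h(Under Repair) + 0.28·h(Running) + 0.19·1 + 0.26·0
Solving: h(Under Repair) = 0.4604, h(Running) = 0.4366.
Starting from Running, the probability is 0.4366.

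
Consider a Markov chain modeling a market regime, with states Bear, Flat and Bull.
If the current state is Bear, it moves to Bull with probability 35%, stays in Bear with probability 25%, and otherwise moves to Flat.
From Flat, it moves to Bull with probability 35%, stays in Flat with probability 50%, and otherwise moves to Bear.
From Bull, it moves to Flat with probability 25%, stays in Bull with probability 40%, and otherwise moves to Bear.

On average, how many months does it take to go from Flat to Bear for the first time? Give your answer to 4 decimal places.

4.4706

Let t(s) be the expected number of months to first reach Bear from state s, with t(Bear) = 0. Conditioning on the first month:
t(Flat) = 1 + 0.5·t(Flat) + 0.35·t(Bull)
t(Bull) = 1 + 0.25·t(Flat) + 0.4·t(Bull)
Solving: t(Flat) = 4.4706, t(Bull) = 3.5294.
Expected months from Flat to Bear: 4.4706.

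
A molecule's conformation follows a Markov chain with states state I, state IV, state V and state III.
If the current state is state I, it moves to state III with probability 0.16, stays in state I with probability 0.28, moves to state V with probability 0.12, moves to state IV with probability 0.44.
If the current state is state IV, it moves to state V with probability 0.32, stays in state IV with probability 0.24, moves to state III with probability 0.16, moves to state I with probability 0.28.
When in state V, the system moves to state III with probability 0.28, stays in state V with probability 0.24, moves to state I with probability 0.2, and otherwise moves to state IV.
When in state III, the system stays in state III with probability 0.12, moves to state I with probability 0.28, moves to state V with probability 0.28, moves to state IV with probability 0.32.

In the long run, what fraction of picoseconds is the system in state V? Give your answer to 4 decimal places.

Let the stationary distribution be π with π = πP and π_1 + π_2 + π_3 + π_4 = 1.
π_1 = 0.28·π_1 + 0.28·π_2 + 0.2·π_3 + 0.28·π_4
π_2 = 0.44·π_1 + 0.24·π_2 + 0.28·π_3 + 0.32·π_4
π_3 = 0.12·π_1 + 0.32·π_2 + 0.24·π_3 + 0.28·π_4
Solving with the normalization constraint gives π = (0.2607, 0.3163, 0.2413, 0.1817).
So the stationary probability of state V is 0.2413.

0.2413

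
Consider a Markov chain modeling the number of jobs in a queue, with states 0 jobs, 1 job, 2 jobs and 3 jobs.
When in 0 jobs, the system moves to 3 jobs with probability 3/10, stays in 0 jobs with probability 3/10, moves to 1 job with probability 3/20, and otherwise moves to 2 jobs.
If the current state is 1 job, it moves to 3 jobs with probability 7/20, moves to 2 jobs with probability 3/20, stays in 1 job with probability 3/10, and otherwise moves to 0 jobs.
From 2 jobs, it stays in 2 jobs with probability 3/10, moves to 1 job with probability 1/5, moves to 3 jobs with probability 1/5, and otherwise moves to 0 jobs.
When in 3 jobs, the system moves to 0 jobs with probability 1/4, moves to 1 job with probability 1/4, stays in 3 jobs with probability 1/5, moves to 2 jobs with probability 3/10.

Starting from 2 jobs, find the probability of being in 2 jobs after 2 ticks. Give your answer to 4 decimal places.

Propagate the distribution vector 2 ticks from 2 jobs.
After 0 ticks: (0.0000, 0.0000, 1.0000, 0.0000)
After 1 tick: (0.3000, 0.2000, 0.3000, 0.2000)
After 2 ticks: (0.2700, 0.2150, 0.2550, 0.2600)
P(in 2 jobs after 2 ticks) = 0.2550

0.2550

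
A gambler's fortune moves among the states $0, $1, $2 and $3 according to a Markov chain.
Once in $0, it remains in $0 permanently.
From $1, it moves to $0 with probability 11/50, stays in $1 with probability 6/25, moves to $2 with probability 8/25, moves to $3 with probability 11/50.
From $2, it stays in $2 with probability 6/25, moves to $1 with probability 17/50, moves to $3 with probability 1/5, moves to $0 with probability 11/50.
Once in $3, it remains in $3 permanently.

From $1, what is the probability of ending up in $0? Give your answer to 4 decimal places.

0.5068

Let h(s) be the probability of absorption at $0 starting from transient state s. Then h($0) = 1 and h($3) = 0. By first-step analysis:
h($1) = 0.22·1 + 0.24·h($1) + 0.32·h($2) + 0.22·0
h($2) = 0.22·1 + 0.34·h($1) + 0.24·h($2) + 0.2·0
Solving: h($1) = 0.5068, h($2) = 0.5162.
Starting from $1, the probability is 0.5068.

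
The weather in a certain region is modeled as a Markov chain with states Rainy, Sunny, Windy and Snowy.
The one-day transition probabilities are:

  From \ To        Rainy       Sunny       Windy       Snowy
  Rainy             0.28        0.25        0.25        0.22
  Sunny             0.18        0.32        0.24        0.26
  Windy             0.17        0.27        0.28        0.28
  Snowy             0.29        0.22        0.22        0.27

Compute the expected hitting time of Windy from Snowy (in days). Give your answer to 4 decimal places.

4.2946

Let t(s) be the expected number of days to first reach Windy from state s, with t(Windy) = 0. Conditioning on the first day:
t(Rainy) = 1 + 0.28·t(Rainy) + 0.25·t(Sunny) + 0.22·t(Snowy)
t(Sunny) = 1 + 0.18·t(Rainy) + 0.32·t(Sunny) + 0.26·t(Snowy)
t(Snowy) = 1 + 0.29·t(Rainy) + 0.22·t(Sunny) + 0.27·t(Snowy)
Solving: t(Rainy) = 4.1647, t(Sunny) = 4.2151, t(Snowy) = 4.2946.
Expected days from Snowy to Windy: 4.2946.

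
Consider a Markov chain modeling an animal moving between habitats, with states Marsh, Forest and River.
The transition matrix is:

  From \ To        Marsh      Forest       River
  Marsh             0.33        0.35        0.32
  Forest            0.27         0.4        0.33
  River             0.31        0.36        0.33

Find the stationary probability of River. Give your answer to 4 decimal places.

0.3270

Let the stationary distribution be π with π = πP and π_1 + π_2 + π_3 = 1.
π_1 = 0.33·π_1 + 0.27·π_2 + 0.31·π_3
π_2 = 0.35·π_1 + 0.4·π_2 + 0.36·π_3
Solving with the normalization constraint gives π = (0.3011, 0.3719, 0.3270).
So the stationary probability of River is 0.3270.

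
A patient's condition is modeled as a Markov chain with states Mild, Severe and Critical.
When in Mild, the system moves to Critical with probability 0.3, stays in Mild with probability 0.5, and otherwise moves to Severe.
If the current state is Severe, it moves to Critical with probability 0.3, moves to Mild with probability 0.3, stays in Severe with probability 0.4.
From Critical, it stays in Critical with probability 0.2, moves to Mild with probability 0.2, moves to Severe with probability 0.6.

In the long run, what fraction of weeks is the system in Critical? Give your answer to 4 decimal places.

0.2727

Let the stationary distribution be π with π = πP and π_1 + π_2 + π_3 = 1.
π_1 = 0.5·π_1 + 0.3·π_2 + 0.2·π_3
π_2 = 0.2·π_1 + 0.4·π_2 + 0.6·π_3
Solving with the normalization constraint gives π = (0.3409, 0.3864, 0.2727).
So the stationary probability of Critical is 0.2727.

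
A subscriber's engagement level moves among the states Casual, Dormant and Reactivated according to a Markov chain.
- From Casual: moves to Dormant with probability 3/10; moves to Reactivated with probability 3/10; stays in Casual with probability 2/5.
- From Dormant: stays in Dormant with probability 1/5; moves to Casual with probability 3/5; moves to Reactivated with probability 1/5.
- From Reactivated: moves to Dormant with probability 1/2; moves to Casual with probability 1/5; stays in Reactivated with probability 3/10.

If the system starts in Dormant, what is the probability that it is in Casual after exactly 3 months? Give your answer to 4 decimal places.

0.4080

Propagate the distribution vector 3 months from Dormant.
After 0 months: (0.0000, 1.0000, 0.0000)
After 1 month: (0.6000, 0.2000, 0.2000)
After 2 months: (0.4000, 0.3200, 0.2800)
After 3 months: (0.4080, 0.3240, 0.2680)
P(in Casual after 3 months) = 0.4080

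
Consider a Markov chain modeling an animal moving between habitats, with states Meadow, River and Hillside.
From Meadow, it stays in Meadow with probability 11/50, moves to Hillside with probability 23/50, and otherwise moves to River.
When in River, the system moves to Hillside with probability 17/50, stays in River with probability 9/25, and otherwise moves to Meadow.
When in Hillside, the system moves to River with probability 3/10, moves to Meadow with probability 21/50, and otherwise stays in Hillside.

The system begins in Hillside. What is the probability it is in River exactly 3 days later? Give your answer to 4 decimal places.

0.3256

Propagate the distribution vector 3 days from Hillside.
After 0 days: (0.0000, 0.0000, 1.0000)
After 1 day: (0.4200, 0.3000, 0.2800)
After 2 days: (0.3000, 0.3264, 0.3736)
After 3 days: (0.3208, 0.3256, 0.3536)
P(in River after 3 days) = 0.3256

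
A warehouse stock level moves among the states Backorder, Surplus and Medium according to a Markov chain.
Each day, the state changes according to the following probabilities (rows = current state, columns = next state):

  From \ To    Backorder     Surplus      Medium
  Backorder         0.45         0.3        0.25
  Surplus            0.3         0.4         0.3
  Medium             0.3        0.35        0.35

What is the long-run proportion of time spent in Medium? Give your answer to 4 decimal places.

0.2972

Let the stationary distribution be π with π = πP and π_1 + π_2 + π_3 = 1.
π_1 = 0.45·π_1 + 0.3·π_2 + 0.3·π_3
π_2 = 0.3·π_1 + 0.4·π_2 + 0.35·π_3
Solving with the normalization constraint gives π = (0.3529, 0.3498, 0.2972).
So the stationary probability of Medium is 0.2972.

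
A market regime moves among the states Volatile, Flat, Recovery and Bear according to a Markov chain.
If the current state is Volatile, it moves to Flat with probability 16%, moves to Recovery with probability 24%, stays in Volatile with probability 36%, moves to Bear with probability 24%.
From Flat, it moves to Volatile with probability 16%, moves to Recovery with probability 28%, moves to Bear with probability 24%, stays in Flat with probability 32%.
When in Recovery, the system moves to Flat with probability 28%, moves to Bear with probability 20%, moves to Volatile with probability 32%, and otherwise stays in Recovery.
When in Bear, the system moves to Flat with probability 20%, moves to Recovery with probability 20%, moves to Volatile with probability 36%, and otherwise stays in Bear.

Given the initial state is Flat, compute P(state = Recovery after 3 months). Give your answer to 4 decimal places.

Propagate the distribution vector 3 months from Flat.
After 0 months: (0.0000, 1.0000, 0.0000, 0.0000)
After 1 month: (0.1600, 0.3200, 0.2800, 0.2400)
After 2 months: (0.2848, 0.2544, 0.2320, 0.2288)
After 3 months: (0.2998, 0.2377, 0.2317, 0.2307)
P(in Recovery after 3 months) = 0.2317

0.2317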